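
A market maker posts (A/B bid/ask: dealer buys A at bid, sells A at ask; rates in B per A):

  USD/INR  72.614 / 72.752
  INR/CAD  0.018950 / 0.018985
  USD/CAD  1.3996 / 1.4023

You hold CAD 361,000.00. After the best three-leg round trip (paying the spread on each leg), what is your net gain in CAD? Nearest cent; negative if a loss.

Best loop CAD → INR → USD → CAD:
CAD 361,000.00 ÷ 0.018985 (buy INR at ask) = INR 19,015,011.85
INR 19,015,011.85 ÷ 72.752 (buy USD at ask) = USD 261,367.55
USD 261,367.55 × 1.3996 (sell USD at bid) = CAD 365,810.02

Net profit: CAD 4,810.02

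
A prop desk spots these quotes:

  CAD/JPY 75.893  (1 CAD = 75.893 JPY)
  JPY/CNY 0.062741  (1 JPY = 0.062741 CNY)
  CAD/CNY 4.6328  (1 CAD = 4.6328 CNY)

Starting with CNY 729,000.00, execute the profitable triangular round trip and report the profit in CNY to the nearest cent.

Profit: CNY 20,267.91

Profitable loop is CNY → CAD → JPY → CNY:
CNY 729,000.00 ÷ 4.6328 = CAD 157,356.24
CAD 157,356.24 × 75.893 = JPY 11,942,237
JPY 11,942,237 × 0.062741 = CNY 749,267.91
Profit = CNY 749,267.91 − CNY 729,000.00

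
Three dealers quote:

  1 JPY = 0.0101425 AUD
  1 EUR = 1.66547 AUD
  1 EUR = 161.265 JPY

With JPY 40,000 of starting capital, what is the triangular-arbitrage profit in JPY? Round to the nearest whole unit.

Profitable loop is JPY → EUR → AUD → JPY:
JPY 40,000 ÷ 161.265 = EUR 248.04
EUR 248.04 × 1.66547 = AUD 413.10
AUD 413.10 ÷ 0.0101425 = JPY 40,730
Profit = JPY 40,730 − JPY 40,000

Profit: JPY 730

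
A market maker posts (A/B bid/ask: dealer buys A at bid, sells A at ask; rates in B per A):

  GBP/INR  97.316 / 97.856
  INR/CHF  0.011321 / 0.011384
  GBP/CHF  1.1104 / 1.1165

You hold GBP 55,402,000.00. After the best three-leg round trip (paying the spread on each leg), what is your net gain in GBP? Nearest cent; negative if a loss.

Best loop GBP → CHF → INR → GBP:
GBP 55,402,000.00 × 1.1104 (sell GBP at bid) = CHF 61,518,380.80
CHF 61,518,380.80 ÷ 0.011384 (buy INR at ask) = INR 5,403,933,661.28
INR 5,403,933,661.28 ÷ 97.856 (buy GBP at ask) = GBP 55,223,324.69

Net result: GBP -178,675.31 (no profitable arbitrage after spreads)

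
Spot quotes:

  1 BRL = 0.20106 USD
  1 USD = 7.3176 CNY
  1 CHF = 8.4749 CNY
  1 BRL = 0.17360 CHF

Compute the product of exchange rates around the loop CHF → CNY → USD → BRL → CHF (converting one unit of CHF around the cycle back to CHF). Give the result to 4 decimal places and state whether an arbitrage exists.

1.0000 (no arbitrage)

Around CHF → CNY → USD → BRL → CHF: 1 × 8.4749 ÷ 7.3176 ÷ 0.20106 × 0.17360 = 0.999977
Product ≈ 1 (deviation 0.002%, within rounding noise).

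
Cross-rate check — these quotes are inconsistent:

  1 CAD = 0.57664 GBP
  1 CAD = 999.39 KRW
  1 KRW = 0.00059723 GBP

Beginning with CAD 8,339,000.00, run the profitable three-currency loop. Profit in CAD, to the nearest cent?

Profit: CAD 292,491.03

Profitable loop is CAD → KRW → GBP → CAD:
CAD 8,339,000.00 × 999.39 = KRW 8,333,913,210
KRW 8,333,913,210 × 0.00059723 = GBP 4,977,262.99
GBP 4,977,262.99 ÷ 0.57664 = CAD 8,631,491.03
Profit = CAD 8,631,491.03 − CAD 8,339,000.00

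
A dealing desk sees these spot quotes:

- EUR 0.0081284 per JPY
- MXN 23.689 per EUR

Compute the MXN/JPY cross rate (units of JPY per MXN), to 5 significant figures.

1 MXN ÷ 23.689 = 0.0422137 EUR
0.0422137 EUR ÷ 0.0081284 = 5.19336 JPY

MXN/JPY = 5.1934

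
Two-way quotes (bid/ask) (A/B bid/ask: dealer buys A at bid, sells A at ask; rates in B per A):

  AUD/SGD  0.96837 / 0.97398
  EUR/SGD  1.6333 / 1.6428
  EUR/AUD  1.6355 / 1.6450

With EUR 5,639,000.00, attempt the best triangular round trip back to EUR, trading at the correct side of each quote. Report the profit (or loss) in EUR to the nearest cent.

Net profit: EUR 109,467.96

Best loop EUR → SGD → AUD → EUR:
EUR 5,639,000.00 × 1.6333 (sell EUR at bid) = SGD 9,210,178.70
SGD 9,210,178.70 ÷ 0.97398 (buy AUD at ask) = AUD 9,456,229.80
AUD 9,456,229.80 ÷ 1.6450 (buy EUR at ask) = EUR 5,748,467.96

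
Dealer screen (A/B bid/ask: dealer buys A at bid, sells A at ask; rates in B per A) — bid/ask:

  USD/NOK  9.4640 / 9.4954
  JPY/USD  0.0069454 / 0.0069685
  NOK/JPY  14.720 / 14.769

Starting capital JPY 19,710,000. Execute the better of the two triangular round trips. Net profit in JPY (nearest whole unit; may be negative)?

Net profit: JPY 458,935

Best loop JPY → NOK → USD → JPY:
JPY 19,710,000 ÷ 14.769 (buy NOK at ask) = NOK 1,334,552.10
NOK 1,334,552.10 ÷ 9.4954 (buy USD at ask) = USD 140,547.22
USD 140,547.22 ÷ 0.0069685 (buy JPY at ask) = JPY 20,168,935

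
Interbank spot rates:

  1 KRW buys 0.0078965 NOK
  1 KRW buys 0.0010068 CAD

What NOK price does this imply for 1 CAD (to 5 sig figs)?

1 CAD ÷ 0.0010068 = 993.246 KRW
993.246 KRW × 0.0078965 = 7.84317 NOK

CAD/NOK = 7.8432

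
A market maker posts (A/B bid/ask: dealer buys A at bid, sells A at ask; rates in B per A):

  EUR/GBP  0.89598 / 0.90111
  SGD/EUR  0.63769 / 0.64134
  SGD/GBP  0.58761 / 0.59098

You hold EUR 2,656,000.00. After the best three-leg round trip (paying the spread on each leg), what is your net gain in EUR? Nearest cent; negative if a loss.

Net profit: EUR 44,543.09

Best loop EUR → SGD → GBP → EUR:
EUR 2,656,000.00 ÷ 0.64134 (buy SGD at ask) = SGD 4,141,329.09
SGD 4,141,329.09 × 0.58761 (sell SGD at bid) = GBP 2,433,486.39
GBP 2,433,486.39 ÷ 0.90111 (buy EUR at ask) = EUR 2,700,543.09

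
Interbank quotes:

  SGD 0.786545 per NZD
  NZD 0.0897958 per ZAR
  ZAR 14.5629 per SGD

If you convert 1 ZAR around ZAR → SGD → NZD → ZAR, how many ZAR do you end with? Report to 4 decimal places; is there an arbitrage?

Around ZAR → SGD → NZD → ZAR: 1 ÷ 14.5629 ÷ 0.786545 ÷ 0.0897958 = 0.972238
Product < 1; profitable direction is ZAR → NZD → SGD → ZAR.

0.9722 (arbitrage exists)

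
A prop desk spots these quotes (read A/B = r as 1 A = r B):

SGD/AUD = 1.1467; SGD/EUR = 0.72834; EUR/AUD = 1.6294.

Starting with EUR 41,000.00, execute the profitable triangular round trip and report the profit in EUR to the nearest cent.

Profit: EUR 1,432.24

Profitable loop is EUR → AUD → SGD → EUR:
EUR 41,000.00 × 1.6294 = AUD 66,805.40
AUD 66,805.40 ÷ 1.1467 = SGD 58,258.83
SGD 58,258.83 × 0.72834 = EUR 42,432.24
Profit = EUR 42,432.24 − EUR 41,000.00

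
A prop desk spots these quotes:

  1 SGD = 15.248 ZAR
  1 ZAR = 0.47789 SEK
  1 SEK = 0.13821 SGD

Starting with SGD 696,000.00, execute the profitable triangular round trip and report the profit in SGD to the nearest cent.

Profitable loop is SGD → ZAR → SEK → SGD:
SGD 696,000.00 × 15.248 = ZAR 10,612,608.00
ZAR 10,612,608.00 × 0.47789 = SEK 5,071,659.24
SEK 5,071,659.24 × 0.13821 = SGD 700,954.02
Profit = SGD 700,954.02 − SGD 696,000.00

Profit: SGD 4,954.02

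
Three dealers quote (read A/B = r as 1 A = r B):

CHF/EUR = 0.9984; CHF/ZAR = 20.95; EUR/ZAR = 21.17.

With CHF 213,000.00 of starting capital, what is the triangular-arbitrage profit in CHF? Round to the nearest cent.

Profitable loop is CHF → EUR → ZAR → CHF:
CHF 213,000.00 × 0.9984 = EUR 212,659.20
EUR 212,659.20 × 21.17 = ZAR 4,501,995.26
ZAR 4,501,995.26 ÷ 20.95 = CHF 214,892.38
Profit = CHF 214,892.38 − CHF 213,000.00

Profit: CHF 1,892.38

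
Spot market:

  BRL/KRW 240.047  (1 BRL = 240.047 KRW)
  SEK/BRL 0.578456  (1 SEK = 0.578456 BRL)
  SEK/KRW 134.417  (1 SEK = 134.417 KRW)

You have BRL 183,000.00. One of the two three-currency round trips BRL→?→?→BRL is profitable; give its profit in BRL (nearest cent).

Profitable loop is BRL → KRW → SEK → BRL:
BRL 183,000.00 × 240.047 = KRW 43,928,601
KRW 43,928,601 ÷ 134.417 = SEK 326,808.37
SEK 326,808.37 × 0.578456 = BRL 189,044.26
Profit = BRL 189,044.26 − BRL 183,000.00

Profit: BRL 6,044.26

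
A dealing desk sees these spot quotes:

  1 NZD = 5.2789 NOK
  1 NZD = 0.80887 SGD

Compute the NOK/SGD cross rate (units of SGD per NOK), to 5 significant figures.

1 NOK ÷ 5.2789 = 0.189433 NZD
0.189433 NZD × 0.80887 = 0.153227 SGD

NOK/SGD = 0.15323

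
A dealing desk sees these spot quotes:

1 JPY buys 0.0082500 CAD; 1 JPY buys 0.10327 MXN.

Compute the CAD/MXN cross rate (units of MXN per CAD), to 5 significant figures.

1 CAD ÷ 0.0082500 = 121.212 JPY
121.212 JPY × 0.10327 = 12.5176 MXN

CAD/MXN = 12.518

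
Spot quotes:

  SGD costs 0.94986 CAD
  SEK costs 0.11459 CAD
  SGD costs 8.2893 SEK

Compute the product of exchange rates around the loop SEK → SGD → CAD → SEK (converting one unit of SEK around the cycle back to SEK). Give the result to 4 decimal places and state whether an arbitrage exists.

1.0000 (no arbitrage)

Around SEK → SGD → CAD → SEK: 1 ÷ 8.2893 × 0.94986 ÷ 0.11459 = 0.999989
Product ≈ 1 (deviation 0.001%, within rounding noise).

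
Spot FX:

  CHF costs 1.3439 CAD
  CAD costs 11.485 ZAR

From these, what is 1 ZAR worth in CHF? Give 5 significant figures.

ZAR/CHF = 0.064789

1 ZAR ÷ 11.485 = 0.0870701 CAD
0.0870701 CAD ÷ 1.3439 = 0.0647891 CHF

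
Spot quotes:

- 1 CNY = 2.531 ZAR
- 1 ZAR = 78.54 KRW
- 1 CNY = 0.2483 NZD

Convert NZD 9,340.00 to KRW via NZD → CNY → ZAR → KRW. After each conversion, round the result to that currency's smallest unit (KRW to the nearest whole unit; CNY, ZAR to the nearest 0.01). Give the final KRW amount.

NZD 9,340.00 ÷ 0.2483 = CNY 37,615.79
CNY 37,615.79 × 2.531 = ZAR 95,205.56
ZAR 95,205.56 × 78.54 = KRW 7,477,445

KRW 7,477,445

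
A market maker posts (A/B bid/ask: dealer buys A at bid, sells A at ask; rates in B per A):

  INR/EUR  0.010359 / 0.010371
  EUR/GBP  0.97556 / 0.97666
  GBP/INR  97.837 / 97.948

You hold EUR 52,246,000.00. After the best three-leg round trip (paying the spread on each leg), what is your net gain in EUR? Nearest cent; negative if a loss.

Net profit: EUR 415,525.80

Best loop EUR → INR → GBP → EUR:
EUR 52,246,000.00 ÷ 0.010371 (buy INR at ask) = INR 5,037,701,282.42
INR 5,037,701,282.42 ÷ 97.948 (buy GBP at ask) = GBP 51,432,405.79
GBP 51,432,405.79 ÷ 0.97666 (buy EUR at ask) = EUR 52,661,525.80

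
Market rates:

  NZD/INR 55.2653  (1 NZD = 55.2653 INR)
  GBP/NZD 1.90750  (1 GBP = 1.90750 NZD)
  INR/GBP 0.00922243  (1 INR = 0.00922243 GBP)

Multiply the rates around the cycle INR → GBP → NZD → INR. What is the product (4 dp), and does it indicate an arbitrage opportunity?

Around INR → GBP → NZD → INR: 1 × 0.00922243 × 1.90750 × 55.2653 = 0.972215
Product < 1; profitable direction is INR → NZD → GBP → INR.

0.9722 (arbitrage exists)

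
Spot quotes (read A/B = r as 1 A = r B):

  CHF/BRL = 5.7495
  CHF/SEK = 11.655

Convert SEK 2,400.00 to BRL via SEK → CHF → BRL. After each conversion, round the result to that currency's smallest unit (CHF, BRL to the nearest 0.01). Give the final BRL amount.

SEK 2,400.00 ÷ 11.655 = CHF 205.92
CHF 205.92 × 5.7495 = BRL 1,183.94

BRL 1,183.94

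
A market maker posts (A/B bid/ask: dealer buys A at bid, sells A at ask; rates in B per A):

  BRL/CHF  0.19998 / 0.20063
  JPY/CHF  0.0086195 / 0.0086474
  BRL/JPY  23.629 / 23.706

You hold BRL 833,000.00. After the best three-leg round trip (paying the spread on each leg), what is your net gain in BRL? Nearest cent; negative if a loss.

Net profit: BRL 12,622.53

Best loop BRL → JPY → CHF → BRL:
BRL 833,000.00 × 23.629 (sell BRL at bid) = JPY 19,682,957
JPY 19,682,957 × 0.0086195 (sell JPY at bid) = CHF 169,657.25
CHF 169,657.25 ÷ 0.20063 (buy BRL at ask) = BRL 845,622.53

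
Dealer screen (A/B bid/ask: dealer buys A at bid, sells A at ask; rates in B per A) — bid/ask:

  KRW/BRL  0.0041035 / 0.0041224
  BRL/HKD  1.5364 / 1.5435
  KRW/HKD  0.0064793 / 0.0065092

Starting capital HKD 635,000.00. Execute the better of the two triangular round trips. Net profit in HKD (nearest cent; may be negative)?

Net profit: HKD 11,613.92

Best loop HKD → BRL → KRW → HKD:
HKD 635,000.00 ÷ 1.5435 (buy BRL at ask) = BRL 411,402.66
BRL 411,402.66 ÷ 0.0041224 (buy KRW at ask) = KRW 99,796,880
KRW 99,796,880 × 0.0064793 (sell KRW at bid) = HKD 646,613.92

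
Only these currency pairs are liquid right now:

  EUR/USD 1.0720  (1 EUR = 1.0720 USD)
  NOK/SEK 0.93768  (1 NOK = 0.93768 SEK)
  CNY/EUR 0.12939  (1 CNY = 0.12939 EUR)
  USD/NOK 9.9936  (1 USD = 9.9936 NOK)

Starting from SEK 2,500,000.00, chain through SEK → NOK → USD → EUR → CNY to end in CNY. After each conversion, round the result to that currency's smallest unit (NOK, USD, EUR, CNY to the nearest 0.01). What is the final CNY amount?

SEK 2,500,000.00 ÷ 0.93768 = NOK 2,666,154.76
NOK 2,666,154.76 ÷ 9.9936 = USD 266,786.22
USD 266,786.22 ÷ 1.0720 = EUR 248,867.74
EUR 248,867.74 ÷ 0.12939 = CNY 1,923,392.38

CNY 1,923,392.38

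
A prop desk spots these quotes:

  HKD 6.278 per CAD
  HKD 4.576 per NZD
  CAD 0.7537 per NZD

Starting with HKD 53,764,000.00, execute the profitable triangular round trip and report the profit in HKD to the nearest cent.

Profit: HKD 1,829,674.92

Profitable loop is HKD → NZD → CAD → HKD:
HKD 53,764,000.00 ÷ 4.576 = NZD 11,749,125.87
NZD 11,749,125.87 × 0.7537 = CAD 8,855,316.17
CAD 8,855,316.17 × 6.278 = HKD 55,593,674.92
Profit = HKD 55,593,674.92 − HKD 53,764,000.00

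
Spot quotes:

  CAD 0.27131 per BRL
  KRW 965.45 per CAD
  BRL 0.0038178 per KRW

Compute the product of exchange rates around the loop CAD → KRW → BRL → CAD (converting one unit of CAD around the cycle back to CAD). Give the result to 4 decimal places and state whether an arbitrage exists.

Around CAD → KRW → BRL → CAD: 1 × 965.45 × 0.0038178 × 0.27131 = 1.000020
Product ≈ 1 (deviation 0.002%, within rounding noise).

1.0000 (no arbitrage)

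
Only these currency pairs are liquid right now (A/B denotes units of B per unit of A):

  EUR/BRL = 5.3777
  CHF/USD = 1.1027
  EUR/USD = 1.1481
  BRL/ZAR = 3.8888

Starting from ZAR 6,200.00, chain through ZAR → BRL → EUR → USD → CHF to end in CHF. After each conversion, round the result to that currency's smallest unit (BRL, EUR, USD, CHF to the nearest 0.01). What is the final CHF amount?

ZAR 6,200.00 ÷ 3.8888 = BRL 1,594.32
BRL 1,594.32 ÷ 5.3777 = EUR 296.47
EUR 296.47 × 1.1481 = USD 340.38
USD 340.38 ÷ 1.1027 = CHF 308.68

CHF 308.68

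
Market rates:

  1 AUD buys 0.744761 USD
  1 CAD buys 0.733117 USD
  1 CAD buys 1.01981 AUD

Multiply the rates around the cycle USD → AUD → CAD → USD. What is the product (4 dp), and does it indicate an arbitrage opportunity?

0.9652 (arbitrage exists)

Around USD → AUD → CAD → USD: 1 ÷ 0.744761 ÷ 1.01981 × 0.733117 = 0.965244
Product < 1; profitable direction is USD → CAD → AUD → USD.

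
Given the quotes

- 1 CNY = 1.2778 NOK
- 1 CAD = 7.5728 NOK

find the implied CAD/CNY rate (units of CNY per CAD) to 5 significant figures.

CAD/CNY = 5.9264

1 CAD × 7.5728 = 7.5728 NOK
7.5728 NOK ÷ 1.2778 = 5.92644 CNY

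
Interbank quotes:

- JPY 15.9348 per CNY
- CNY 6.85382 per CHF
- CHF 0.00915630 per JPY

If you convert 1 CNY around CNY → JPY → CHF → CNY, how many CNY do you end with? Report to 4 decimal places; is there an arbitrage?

1.0000 (no arbitrage)

Around CNY → JPY → CHF → CNY: 1 × 15.9348 × 0.00915630 × 6.85382 = 0.999998
Product ≈ 1 (deviation 0.000%, within rounding noise).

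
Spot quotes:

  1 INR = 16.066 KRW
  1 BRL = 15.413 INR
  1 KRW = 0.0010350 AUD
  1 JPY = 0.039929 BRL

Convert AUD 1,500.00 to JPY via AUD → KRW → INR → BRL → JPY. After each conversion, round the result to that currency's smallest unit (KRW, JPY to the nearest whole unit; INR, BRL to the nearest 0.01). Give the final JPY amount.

AUD 1,500.00 ÷ 0.0010350 = KRW 1,449,275
KRW 1,449,275 ÷ 16.066 = INR 90,207.58
INR 90,207.58 ÷ 15.413 = BRL 5,852.69
BRL 5,852.69 ÷ 0.039929 = JPY 146,577

JPY 146,577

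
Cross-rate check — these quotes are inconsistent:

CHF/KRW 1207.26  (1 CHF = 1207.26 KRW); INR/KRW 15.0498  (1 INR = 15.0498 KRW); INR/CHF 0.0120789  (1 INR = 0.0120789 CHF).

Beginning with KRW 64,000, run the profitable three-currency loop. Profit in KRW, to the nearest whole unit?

Profit: KRW 2,051

Profitable loop is KRW → CHF → INR → KRW:
KRW 64,000 ÷ 1207.26 = CHF 53.01
CHF 53.01 ÷ 0.0120789 = INR 4,388.86
INR 4,388.86 × 15.0498 = KRW 66,051
Profit = KRW 66,051 − KRW 64,000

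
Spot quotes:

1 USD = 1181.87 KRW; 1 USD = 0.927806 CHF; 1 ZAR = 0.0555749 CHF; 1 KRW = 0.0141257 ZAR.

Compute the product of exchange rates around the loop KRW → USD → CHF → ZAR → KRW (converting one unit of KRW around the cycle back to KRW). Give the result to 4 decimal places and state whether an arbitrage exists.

Around KRW → USD → CHF → ZAR → KRW: 1 ÷ 1181.87 × 0.927806 ÷ 0.0555749 ÷ 0.0141257 = 0.999997
Product ≈ 1 (deviation 0.000%, within rounding noise).

1.0000 (no arbitrage)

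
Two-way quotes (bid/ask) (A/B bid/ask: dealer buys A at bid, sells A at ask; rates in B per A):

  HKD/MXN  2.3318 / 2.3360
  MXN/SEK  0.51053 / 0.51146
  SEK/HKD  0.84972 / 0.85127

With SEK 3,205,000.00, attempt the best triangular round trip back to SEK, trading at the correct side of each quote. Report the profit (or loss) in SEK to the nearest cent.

Best loop SEK → HKD → MXN → SEK:
SEK 3,205,000.00 × 0.84972 (sell SEK at bid) = HKD 2,723,352.60
HKD 2,723,352.60 × 2.3318 (sell HKD at bid) = MXN 6,350,313.59
MXN 6,350,313.59 × 0.51053 (sell MXN at bid) = SEK 3,242,025.60

Net profit: SEK 37,025.60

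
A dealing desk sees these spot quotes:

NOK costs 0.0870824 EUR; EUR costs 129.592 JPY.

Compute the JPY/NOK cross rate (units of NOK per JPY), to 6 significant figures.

1 JPY ÷ 129.592 = 0.00771653 EUR
0.00771653 EUR ÷ 0.0870824 = 0.0886118 NOK

JPY/NOK = 0.0886118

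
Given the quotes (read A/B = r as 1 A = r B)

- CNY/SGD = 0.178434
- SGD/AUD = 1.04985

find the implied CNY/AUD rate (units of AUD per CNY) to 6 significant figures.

CNY/AUD = 0.187329

1 CNY × 0.178434 = 0.178434 SGD
0.178434 SGD × 1.04985 = 0.187329 AUD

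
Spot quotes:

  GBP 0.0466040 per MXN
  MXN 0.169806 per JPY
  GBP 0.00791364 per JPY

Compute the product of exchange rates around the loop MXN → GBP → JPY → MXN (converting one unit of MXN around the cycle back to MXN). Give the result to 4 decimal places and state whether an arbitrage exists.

Around MXN → GBP → JPY → MXN: 1 × 0.0466040 ÷ 0.00791364 × 0.169806 = 1.000000
Product ≈ 1 (deviation 0.000%, within rounding noise).

1.0000 (no arbitrage)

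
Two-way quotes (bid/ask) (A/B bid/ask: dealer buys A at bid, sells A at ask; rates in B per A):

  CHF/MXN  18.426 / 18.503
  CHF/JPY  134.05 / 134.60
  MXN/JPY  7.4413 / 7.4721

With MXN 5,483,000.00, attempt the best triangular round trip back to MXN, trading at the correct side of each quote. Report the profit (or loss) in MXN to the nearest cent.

Best loop MXN → JPY → CHF → MXN:
MXN 5,483,000.00 × 7.4413 (sell MXN at bid) = JPY 40,800,648
JPY 40,800,648 ÷ 134.60 (buy CHF at ask) = CHF 303,125.17
CHF 303,125.17 × 18.426 (sell CHF at bid) = MXN 5,585,384.38

Net profit: MXN 102,384.38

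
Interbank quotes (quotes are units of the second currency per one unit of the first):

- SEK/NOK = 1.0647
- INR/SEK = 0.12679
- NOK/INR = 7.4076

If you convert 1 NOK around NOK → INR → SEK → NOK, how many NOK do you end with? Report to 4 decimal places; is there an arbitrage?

Around NOK → INR → SEK → NOK: 1 × 7.4076 × 0.12679 × 1.0647 = 0.999976
Product ≈ 1 (deviation 0.002%, within rounding noise).

1.0000 (no arbitrage)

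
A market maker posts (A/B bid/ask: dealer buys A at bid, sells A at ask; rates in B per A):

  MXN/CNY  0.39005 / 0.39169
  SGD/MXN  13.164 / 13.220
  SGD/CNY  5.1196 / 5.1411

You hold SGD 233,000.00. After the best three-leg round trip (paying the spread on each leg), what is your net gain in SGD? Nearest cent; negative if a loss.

Net result: SGD -293.76 (no profitable arbitrage after spreads)

Best loop SGD → MXN → CNY → SGD:
SGD 233,000.00 × 13.164 (sell SGD at bid) = MXN 3,067,212.00
MXN 3,067,212.00 × 0.39005 (sell MXN at bid) = CNY 1,196,366.04
CNY 1,196,366.04 ÷ 5.1411 (buy SGD at ask) = SGD 232,706.24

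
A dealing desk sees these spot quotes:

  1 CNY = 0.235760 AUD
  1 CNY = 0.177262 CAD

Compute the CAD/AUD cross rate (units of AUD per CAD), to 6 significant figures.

CAD/AUD = 1.33001

1 CAD ÷ 0.177262 = 5.64137 CNY
5.64137 CNY × 0.235760 = 1.33001 AUD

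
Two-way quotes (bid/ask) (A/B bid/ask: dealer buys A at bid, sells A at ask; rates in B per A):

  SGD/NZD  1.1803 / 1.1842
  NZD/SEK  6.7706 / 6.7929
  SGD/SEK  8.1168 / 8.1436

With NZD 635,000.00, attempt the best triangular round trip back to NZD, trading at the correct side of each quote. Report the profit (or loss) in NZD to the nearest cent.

Net profit: NZD 5,734.77

Best loop NZD → SGD → SEK → NZD:
NZD 635,000.00 ÷ 1.1842 (buy SGD at ask) = SGD 536,226.99
SGD 536,226.99 × 8.1168 (sell SGD at bid) = SEK 4,352,447.22
SEK 4,352,447.22 ÷ 6.7929 (buy NZD at ask) = NZD 640,734.77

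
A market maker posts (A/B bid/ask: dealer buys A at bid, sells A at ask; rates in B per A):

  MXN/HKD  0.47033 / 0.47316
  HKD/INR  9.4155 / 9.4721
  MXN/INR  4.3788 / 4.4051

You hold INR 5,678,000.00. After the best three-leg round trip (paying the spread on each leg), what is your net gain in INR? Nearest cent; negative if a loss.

Best loop INR → MXN → HKD → INR:
INR 5,678,000.00 ÷ 4.4051 (buy MXN at ask) = MXN 1,288,960.52
MXN 1,288,960.52 × 0.47033 (sell MXN at bid) = HKD 606,236.80
HKD 606,236.80 × 9.4155 (sell HKD at bid) = INR 5,708,022.62

Net profit: INR 30,022.62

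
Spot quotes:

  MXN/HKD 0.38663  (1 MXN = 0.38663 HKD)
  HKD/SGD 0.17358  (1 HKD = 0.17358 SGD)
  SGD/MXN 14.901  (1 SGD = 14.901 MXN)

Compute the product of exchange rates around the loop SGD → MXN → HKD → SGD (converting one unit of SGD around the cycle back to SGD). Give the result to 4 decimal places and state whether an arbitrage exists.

Around SGD → MXN → HKD → SGD: 1 × 14.901 × 0.38663 × 0.17358 = 1.000025
Product ≈ 1 (deviation 0.002%, within rounding noise).

1.0000 (no arbitrage)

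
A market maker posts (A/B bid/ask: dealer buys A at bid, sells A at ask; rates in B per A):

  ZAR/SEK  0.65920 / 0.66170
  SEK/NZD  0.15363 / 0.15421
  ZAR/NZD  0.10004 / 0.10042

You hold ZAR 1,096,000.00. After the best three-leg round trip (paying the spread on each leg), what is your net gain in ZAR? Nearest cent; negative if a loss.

Net profit: ZAR 9,308.64

Best loop ZAR → SEK → NZD → ZAR:
ZAR 1,096,000.00 × 0.65920 (sell ZAR at bid) = SEK 722,483.20
SEK 722,483.20 × 0.15363 (sell SEK at bid) = NZD 110,995.09
NZD 110,995.09 ÷ 0.10042 (buy ZAR at ask) = ZAR 1,105,308.64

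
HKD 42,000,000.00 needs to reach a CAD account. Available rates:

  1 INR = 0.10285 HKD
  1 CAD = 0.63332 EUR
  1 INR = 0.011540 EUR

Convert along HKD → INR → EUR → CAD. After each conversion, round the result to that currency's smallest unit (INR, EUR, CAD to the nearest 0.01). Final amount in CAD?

CAD 7,440,936.52

HKD 42,000,000.00 ÷ 0.10285 = INR 408,361,691.78
INR 408,361,691.78 × 0.011540 = EUR 4,712,493.92
EUR 4,712,493.92 ÷ 0.63332 = CAD 7,440,936.52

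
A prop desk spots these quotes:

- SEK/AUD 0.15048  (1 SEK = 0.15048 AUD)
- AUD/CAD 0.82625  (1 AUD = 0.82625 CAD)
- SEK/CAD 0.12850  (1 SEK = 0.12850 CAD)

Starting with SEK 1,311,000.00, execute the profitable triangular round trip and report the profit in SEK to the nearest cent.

Profit: SEK 43,925.96

Profitable loop is SEK → CAD → AUD → SEK:
SEK 1,311,000.00 × 0.12850 = CAD 168,463.50
CAD 168,463.50 ÷ 0.82625 = AUD 203,889.26
AUD 203,889.26 ÷ 0.15048 = SEK 1,354,925.96
Profit = SEK 1,354,925.96 − SEK 1,311,000.00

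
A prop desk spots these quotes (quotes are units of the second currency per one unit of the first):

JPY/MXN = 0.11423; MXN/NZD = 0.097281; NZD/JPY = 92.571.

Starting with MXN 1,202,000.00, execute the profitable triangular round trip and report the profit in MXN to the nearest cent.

Profit: MXN 34,481.51

Profitable loop is MXN → NZD → JPY → MXN:
MXN 1,202,000.00 × 0.097281 = NZD 116,931.76
NZD 116,931.76 × 92.571 = JPY 10,824,490
JPY 10,824,490 × 0.11423 = MXN 1,236,481.51
Profit = MXN 1,236,481.51 − MXN 1,202,000.00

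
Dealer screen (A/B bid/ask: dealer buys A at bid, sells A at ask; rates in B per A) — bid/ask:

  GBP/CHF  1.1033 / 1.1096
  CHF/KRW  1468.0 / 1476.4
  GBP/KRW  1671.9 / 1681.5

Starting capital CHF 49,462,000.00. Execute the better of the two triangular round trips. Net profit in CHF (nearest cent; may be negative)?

Best loop CHF → GBP → KRW → CHF:
CHF 49,462,000.00 ÷ 1.1096 (buy GBP at ask) = GBP 44,576,423.94
GBP 44,576,423.94 × 1671.9 (sell GBP at bid) = KRW 74,527,323,180
KRW 74,527,323,180 ÷ 1476.4 (buy CHF at ask) = CHF 50,479,086.41

Net profit: CHF 1,017,086.41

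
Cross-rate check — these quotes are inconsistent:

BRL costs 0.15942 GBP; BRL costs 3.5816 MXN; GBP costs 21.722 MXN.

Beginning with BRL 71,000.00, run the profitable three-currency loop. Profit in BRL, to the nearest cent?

Profit: BRL 2,433.26

Profitable loop is BRL → MXN → GBP → BRL:
BRL 71,000.00 × 3.5816 = MXN 254,293.60
MXN 254,293.60 ÷ 21.722 = GBP 11,706.73
GBP 11,706.73 ÷ 0.15942 = BRL 73,433.26
Profit = BRL 73,433.26 − BRL 71,000.00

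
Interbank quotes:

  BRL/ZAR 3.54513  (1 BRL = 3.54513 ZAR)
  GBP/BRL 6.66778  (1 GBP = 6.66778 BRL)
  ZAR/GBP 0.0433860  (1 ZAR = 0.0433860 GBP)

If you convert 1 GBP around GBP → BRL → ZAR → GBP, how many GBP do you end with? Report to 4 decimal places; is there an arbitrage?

1.0256 (arbitrage exists)

Around GBP → BRL → ZAR → GBP: 1 × 6.66778 × 3.54513 × 0.0433860 = 1.025565
Product > 1; profitable direction is GBP → BRL → ZAR → GBP.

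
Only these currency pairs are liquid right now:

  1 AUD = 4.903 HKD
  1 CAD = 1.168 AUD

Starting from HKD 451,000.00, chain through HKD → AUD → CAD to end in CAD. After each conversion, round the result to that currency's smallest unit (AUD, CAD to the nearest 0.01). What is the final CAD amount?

CAD 78,753.85

HKD 451,000.00 ÷ 4.903 = AUD 91,984.50
AUD 91,984.50 ÷ 1.168 = CAD 78,753.85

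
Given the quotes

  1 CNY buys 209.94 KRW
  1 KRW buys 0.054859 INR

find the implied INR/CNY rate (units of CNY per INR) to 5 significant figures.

1 INR ÷ 0.054859 = 18.2285 KRW
18.2285 KRW ÷ 209.94 = 0.0868274 CNY

INR/CNY = 0.086827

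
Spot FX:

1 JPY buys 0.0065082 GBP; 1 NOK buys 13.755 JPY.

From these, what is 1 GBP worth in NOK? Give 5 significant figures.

GBP/NOK = 11.171

1 GBP ÷ 0.0065082 = 153.652 JPY
153.652 JPY ÷ 13.755 = 11.1707 NOK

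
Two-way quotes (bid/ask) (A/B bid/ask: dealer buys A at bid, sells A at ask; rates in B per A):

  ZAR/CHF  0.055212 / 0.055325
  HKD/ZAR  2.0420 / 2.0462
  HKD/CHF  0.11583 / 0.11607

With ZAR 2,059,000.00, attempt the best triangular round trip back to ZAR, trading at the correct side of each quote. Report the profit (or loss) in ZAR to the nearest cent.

Net profit: ZAR 47,725.25

Best loop ZAR → HKD → CHF → ZAR:
ZAR 2,059,000.00 ÷ 2.0462 (buy HKD at ask) = HKD 1,006,255.50
HKD 1,006,255.50 × 0.11583 (sell HKD at bid) = CHF 116,554.57
CHF 116,554.57 ÷ 0.055325 (buy ZAR at ask) = ZAR 2,106,725.25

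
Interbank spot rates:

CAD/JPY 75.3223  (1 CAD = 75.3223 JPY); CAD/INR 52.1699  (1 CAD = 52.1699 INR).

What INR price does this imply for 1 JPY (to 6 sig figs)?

JPY/INR = 0.692622

1 JPY ÷ 75.3223 = 0.0132763 CAD
0.0132763 CAD × 52.1699 = 0.692622 INR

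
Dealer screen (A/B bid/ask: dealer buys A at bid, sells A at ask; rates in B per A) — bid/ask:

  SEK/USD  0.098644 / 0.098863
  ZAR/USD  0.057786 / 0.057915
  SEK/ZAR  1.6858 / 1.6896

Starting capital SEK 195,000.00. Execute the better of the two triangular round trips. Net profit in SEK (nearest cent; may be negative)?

Best loop SEK → USD → ZAR → SEK:
SEK 195,000.00 × 0.098644 (sell SEK at bid) = USD 19,235.58
USD 19,235.58 ÷ 0.057915 (buy ZAR at ask) = ZAR 332,134.68
ZAR 332,134.68 ÷ 1.6896 (buy SEK at ask) = SEK 196,575.92

Net profit: SEK 1,575.92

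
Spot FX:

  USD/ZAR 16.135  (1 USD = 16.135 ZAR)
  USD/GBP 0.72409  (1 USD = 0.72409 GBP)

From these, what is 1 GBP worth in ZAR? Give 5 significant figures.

1 GBP ÷ 0.72409 = 1.38104 USD
1.38104 USD × 16.135 = 22.2831 ZAR

GBP/ZAR = 22.283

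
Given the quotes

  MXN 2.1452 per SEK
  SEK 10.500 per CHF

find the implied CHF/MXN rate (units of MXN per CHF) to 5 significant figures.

CHF/MXN = 22.525

1 CHF × 10.500 = 10.5 SEK
10.5 SEK × 2.1452 = 22.5246 MXN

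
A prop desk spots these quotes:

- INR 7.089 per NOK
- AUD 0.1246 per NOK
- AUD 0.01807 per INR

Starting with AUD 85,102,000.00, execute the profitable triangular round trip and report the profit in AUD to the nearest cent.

Profitable loop is AUD → NOK → INR → AUD:
AUD 85,102,000.00 ÷ 0.1246 = NOK 683,001,605.14
NOK 683,001,605.14 × 7.089 = INR 4,841,798,378.81
INR 4,841,798,378.81 × 0.01807 = AUD 87,491,296.71
Profit = AUD 87,491,296.71 − AUD 85,102,000.00

Profit: AUD 2,389,296.71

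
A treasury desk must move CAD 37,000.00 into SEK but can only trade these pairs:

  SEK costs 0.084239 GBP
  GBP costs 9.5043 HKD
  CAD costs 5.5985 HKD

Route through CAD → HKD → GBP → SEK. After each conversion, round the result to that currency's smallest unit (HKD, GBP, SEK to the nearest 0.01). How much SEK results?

SEK 258,726.01

CAD 37,000.00 × 5.5985 = HKD 207,144.50
HKD 207,144.50 ÷ 9.5043 = GBP 21,794.82
GBP 21,794.82 ÷ 0.084239 = SEK 258,726.01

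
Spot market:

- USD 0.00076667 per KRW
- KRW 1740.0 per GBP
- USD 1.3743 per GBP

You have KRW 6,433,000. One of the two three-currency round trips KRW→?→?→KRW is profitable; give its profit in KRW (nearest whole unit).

Profit: KRW 194,311

Profitable loop is KRW → GBP → USD → KRW:
KRW 6,433,000 ÷ 1740.0 = GBP 3,697.13
GBP 3,697.13 × 1.3743 = USD 5,080.96
USD 5,080.96 ÷ 0.00076667 = KRW 6,627,311
Profit = KRW 6,627,311 − KRW 6,433,000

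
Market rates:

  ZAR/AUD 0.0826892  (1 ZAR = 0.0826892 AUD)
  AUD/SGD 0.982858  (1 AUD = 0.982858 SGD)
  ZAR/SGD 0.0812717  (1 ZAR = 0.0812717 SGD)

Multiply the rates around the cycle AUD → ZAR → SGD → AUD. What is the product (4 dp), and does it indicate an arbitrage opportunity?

1.0000 (no arbitrage)

Around AUD → ZAR → SGD → AUD: 1 ÷ 0.0826892 × 0.0812717 ÷ 0.982858 = 0.999999
Product ≈ 1 (deviation 0.000%, within rounding noise).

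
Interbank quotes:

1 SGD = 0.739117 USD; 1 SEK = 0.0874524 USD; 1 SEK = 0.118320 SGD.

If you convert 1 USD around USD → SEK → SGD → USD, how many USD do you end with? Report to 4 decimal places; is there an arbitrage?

Around USD → SEK → SGD → USD: 1 ÷ 0.0874524 × 0.118320 × 0.739117 = 0.999999
Product ≈ 1 (deviation 0.000%, within rounding noise).

1.0000 (no arbitrage)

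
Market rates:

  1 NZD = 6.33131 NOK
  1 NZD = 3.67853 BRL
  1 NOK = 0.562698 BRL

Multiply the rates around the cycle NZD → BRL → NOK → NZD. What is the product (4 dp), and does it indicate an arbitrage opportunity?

Around NZD → BRL → NOK → NZD: 1 × 3.67853 ÷ 0.562698 ÷ 6.33131 = 1.032536
Product > 1; profitable direction is NZD → BRL → NOK → NZD.

1.0325 (arbitrage exists)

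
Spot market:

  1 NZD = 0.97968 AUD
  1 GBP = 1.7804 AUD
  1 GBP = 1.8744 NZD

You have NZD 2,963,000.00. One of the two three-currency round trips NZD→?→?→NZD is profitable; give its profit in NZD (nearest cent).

Profit: NZD 93,050.90

Profitable loop is NZD → AUD → GBP → NZD:
NZD 2,963,000.00 × 0.97968 = AUD 2,902,791.84
AUD 2,902,791.84 ÷ 1.7804 = GBP 1,630,415.55
GBP 1,630,415.55 × 1.8744 = NZD 3,056,050.90
Profit = NZD 3,056,050.90 − NZD 2,963,000.00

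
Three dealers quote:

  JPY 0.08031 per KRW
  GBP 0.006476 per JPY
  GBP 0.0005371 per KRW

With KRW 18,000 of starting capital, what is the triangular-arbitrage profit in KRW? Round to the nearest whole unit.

Profit: KRW 589

Profitable loop is KRW → GBP → JPY → KRW:
KRW 18,000 × 0.0005371 = GBP 9.67
GBP 9.67 ÷ 0.006476 = JPY 1,493
JPY 1,493 ÷ 0.08031 = KRW 18,589
Profit = KRW 18,589 − KRW 18,000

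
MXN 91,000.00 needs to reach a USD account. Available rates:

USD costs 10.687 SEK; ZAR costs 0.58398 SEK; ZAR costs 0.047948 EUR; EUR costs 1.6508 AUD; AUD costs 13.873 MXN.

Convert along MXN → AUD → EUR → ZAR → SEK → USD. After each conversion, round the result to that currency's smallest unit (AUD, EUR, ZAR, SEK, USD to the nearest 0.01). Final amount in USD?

MXN 91,000.00 ÷ 13.873 = AUD 6,559.50
AUD 6,559.50 ÷ 1.6508 = EUR 3,973.53
EUR 3,973.53 ÷ 0.047948 = ZAR 82,871.65
ZAR 82,871.65 × 0.58398 = SEK 48,395.39
SEK 48,395.39 ÷ 10.687 = USD 4,528.44

USD 4,528.44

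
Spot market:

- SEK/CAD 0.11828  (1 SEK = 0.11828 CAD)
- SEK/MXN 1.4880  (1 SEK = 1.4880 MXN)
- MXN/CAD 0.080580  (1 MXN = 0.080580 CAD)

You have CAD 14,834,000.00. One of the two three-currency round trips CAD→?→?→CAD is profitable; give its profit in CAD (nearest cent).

Profitable loop is CAD → SEK → MXN → CAD:
CAD 14,834,000.00 ÷ 0.11828 = SEK 125,414,271.22
SEK 125,414,271.22 × 1.4880 = MXN 186,616,435.58
MXN 186,616,435.58 × 0.080580 = CAD 15,037,552.38
Profit = CAD 15,037,552.38 − CAD 14,834,000.00

Profit: CAD 203,552.38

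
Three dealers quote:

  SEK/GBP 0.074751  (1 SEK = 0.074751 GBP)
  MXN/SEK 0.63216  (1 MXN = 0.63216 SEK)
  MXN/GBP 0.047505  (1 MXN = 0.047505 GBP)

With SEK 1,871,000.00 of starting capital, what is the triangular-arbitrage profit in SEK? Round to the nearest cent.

Profitable loop is SEK → MXN → GBP → SEK:
SEK 1,871,000.00 ÷ 0.63216 = MXN 2,959,693.75
MXN 2,959,693.75 × 0.047505 = GBP 140,600.25
GBP 140,600.25 ÷ 0.074751 = SEK 1,880,914.66
Profit = SEK 1,880,914.66 − SEK 1,871,000.00

Profit: SEK 9,914.66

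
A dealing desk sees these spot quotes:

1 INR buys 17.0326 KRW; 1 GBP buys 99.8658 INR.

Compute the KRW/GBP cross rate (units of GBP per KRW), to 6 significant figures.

1 KRW ÷ 17.0326 = 0.0587109 INR
0.0587109 INR ÷ 99.8658 = 0.000587898 GBP

KRW/GBP = 0.000587898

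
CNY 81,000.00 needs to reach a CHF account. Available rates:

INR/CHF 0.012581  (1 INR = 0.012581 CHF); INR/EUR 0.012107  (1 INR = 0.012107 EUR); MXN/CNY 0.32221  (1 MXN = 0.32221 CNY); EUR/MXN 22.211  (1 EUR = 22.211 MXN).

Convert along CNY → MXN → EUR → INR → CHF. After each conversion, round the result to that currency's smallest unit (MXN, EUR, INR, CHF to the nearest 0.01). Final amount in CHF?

CNY 81,000.00 ÷ 0.32221 = MXN 251,388.85
MXN 251,388.85 ÷ 22.211 = EUR 11,318.21
EUR 11,318.21 ÷ 0.012107 = INR 934,848.43
INR 934,848.43 × 0.012581 = CHF 11,761.33

CHF 11,761.33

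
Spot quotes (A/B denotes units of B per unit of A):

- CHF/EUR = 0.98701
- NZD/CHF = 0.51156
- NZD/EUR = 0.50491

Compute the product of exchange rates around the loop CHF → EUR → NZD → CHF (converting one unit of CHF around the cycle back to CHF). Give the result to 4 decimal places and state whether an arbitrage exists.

Around CHF → EUR → NZD → CHF: 1 × 0.98701 ÷ 0.50491 × 0.51156 = 1.000010
Product ≈ 1 (deviation 0.001%, within rounding noise).

1.0000 (no arbitrage)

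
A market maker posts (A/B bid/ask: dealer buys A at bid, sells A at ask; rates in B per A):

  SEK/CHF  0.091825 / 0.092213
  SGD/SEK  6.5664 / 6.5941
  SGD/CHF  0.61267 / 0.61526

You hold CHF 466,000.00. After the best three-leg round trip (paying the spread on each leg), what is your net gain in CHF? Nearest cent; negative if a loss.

Net profit: CHF 3,531.63

Best loop CHF → SEK → SGD → CHF:
CHF 466,000.00 ÷ 0.092213 (buy SEK at ask) = SEK 5,053,517.40
SEK 5,053,517.40 ÷ 6.5941 (buy SGD at ask) = SGD 766,369.54
SGD 766,369.54 × 0.61267 (sell SGD at bid) = CHF 469,531.63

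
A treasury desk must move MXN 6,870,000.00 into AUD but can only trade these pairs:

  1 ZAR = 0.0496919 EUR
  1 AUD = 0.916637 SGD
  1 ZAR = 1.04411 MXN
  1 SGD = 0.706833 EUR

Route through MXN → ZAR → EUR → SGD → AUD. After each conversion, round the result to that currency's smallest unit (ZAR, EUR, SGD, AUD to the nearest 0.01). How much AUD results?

AUD 504,640.24

MXN 6,870,000.00 ÷ 1.04411 = ZAR 6,579,766.50
ZAR 6,579,766.50 × 0.0496919 = EUR 326,961.10
EUR 326,961.10 ÷ 0.706833 = SGD 462,571.92
SGD 462,571.92 ÷ 0.916637 = AUD 504,640.24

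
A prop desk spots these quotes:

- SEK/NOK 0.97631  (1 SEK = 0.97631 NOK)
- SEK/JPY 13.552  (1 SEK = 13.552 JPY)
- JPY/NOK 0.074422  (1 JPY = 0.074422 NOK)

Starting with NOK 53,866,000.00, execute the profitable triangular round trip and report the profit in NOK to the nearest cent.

Profit: NOK 1,779,713.97

Profitable loop is NOK → SEK → JPY → NOK:
NOK 53,866,000.00 ÷ 0.97631 = SEK 55,173,049.54
SEK 55,173,049.54 × 13.552 = JPY 747,705,167
JPY 747,705,167 × 0.074422 = NOK 55,645,713.97
Profit = NOK 55,645,713.97 − NOK 53,866,000.00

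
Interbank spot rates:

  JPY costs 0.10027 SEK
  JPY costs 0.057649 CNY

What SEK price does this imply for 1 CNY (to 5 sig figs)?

1 CNY ÷ 0.057649 = 17.3464 JPY
17.3464 JPY × 0.10027 = 1.73932 SEK

CNY/SEK = 1.7393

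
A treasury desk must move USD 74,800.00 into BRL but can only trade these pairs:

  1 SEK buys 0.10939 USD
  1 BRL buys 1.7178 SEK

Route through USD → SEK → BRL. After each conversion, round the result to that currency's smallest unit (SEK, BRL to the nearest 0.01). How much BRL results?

USD 74,800.00 ÷ 0.10939 = SEK 683,791.94
SEK 683,791.94 ÷ 1.7178 = BRL 398,062.60

BRL 398,062.60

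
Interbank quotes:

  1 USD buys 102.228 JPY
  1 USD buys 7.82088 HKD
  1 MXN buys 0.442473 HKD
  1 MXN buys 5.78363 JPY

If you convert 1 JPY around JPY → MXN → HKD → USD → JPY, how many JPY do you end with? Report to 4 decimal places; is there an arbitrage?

1.0000 (no arbitrage)

Around JPY → MXN → HKD → USD → JPY: 1 ÷ 5.78363 × 0.442473 ÷ 7.82088 × 102.228 = 1.000001
Product ≈ 1 (deviation 0.000%, within rounding noise).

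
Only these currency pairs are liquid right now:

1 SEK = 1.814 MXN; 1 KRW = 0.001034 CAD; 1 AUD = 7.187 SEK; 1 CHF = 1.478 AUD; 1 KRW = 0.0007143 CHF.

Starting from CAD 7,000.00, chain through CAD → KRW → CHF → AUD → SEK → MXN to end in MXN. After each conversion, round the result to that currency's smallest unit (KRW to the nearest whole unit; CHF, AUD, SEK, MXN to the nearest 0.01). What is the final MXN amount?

CAD 7,000.00 ÷ 0.001034 = KRW 6,769,826
KRW 6,769,826 × 0.0007143 = CHF 4,835.69
CHF 4,835.69 × 1.478 = AUD 7,147.15
AUD 7,147.15 × 7.187 = SEK 51,366.57
SEK 51,366.57 × 1.814 = MXN 93,178.96

MXN 93,178.96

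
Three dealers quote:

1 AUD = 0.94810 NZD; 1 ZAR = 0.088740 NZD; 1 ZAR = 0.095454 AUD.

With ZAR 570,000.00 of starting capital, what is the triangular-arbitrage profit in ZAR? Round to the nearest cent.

Profit: ZAR 11,304.53

Profitable loop is ZAR → AUD → NZD → ZAR:
ZAR 570,000.00 × 0.095454 = AUD 54,408.78
AUD 54,408.78 × 0.94810 = NZD 51,584.96
NZD 51,584.96 ÷ 0.088740 = ZAR 581,304.53
Profit = ZAR 581,304.53 − ZAR 570,000.00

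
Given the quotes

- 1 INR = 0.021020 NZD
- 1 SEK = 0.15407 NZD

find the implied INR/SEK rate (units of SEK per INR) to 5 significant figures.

INR/SEK = 0.13643

1 INR × 0.021020 = 0.02102 NZD
0.02102 NZD ÷ 0.15407 = 0.136431 SEK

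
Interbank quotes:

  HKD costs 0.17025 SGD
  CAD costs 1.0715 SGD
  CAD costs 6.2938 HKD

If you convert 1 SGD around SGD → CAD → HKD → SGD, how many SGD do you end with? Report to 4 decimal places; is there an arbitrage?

1.0000 (no arbitrage)

Around SGD → CAD → HKD → SGD: 1 ÷ 1.0715 × 6.2938 × 0.17025 = 1.000018
Product ≈ 1 (deviation 0.002%, within rounding noise).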